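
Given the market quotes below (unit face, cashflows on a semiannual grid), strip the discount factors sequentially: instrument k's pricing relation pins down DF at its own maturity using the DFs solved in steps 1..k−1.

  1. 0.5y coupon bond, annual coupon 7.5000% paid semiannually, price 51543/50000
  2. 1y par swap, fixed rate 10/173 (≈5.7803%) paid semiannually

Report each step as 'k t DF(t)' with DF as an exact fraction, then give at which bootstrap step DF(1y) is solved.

1 1/2 621/625
2 1 118/125
DF(1y) is solved at step 2

step 1 [0.5y] bond c/2=3/80: DF=(51543/50000 − 3/80·(0))/(1+3/80) = 621/625 ≈ 0.993600
step 2 [1y] swap r/2=5/173: DF=(1 − 5/173·(0.993600))/(1+5/173) = 118/125 ≈ 0.944000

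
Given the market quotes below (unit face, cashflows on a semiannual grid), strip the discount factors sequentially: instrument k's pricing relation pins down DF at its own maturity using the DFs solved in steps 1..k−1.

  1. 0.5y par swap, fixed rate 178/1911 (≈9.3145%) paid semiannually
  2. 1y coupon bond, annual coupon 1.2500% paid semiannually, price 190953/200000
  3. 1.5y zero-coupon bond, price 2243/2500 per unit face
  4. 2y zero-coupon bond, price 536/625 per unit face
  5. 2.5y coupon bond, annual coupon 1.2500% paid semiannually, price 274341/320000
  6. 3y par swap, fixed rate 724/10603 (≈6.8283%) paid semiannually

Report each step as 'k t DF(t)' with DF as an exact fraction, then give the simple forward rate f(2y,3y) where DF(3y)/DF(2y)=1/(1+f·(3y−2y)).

1 1/2 1911/2000
2 1 9429/10000
3 3/2 2243/2500
4 2 536/625
5 5/2 8293/10000
6 3 819/1000
f(2y,3y) = ((536/625)/(819/1000) − 1)/(1) = 193/4095 ≈ 4.7131%

step 1 [0.5y] swap r/2=89/1911: DF=(1 − 89/1911·(0))/(1+89/1911) = 1911/2000 ≈ 0.955500
step 2 [1y] bond c/2=1/160: DF=(190953/200000 − 1/160·(0.955500))/(1+1/160) = 9429/10000 ≈ 0.942900
step 3 [1.5y] zero: DF = P = 2243/2500 ≈ 0.897200
step 4 [2y] zero: DF = P = 536/625 ≈ 0.857600
step 5 [2.5y] bond c/2=1/160: DF=(274341/320000 − 1/160·(0.955500+0.942900+0.897200+0.857600))/(1+1/160) = 8293/10000 ≈ 0.829300
step 6 [3y] swap r/2=362/10603: DF=(1 − 362/10603·(0.955500+0.942900+0.897200+0.857600+0.829300))/(1+362/10603) = 819/1000 ≈ 0.819000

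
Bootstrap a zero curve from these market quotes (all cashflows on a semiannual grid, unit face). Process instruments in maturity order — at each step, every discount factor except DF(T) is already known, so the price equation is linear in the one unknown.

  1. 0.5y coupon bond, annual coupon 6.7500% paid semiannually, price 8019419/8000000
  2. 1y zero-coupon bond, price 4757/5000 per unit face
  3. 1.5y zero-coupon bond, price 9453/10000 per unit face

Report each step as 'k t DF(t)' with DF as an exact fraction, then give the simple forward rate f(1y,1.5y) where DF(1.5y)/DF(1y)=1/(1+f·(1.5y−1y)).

1 1/2 9697/10000
2 1 4757/5000
3 3/2 9453/10000
f(1y,1.5y) = ((4757/5000)/(9453/10000) − 1)/(1/2) = 122/9453 ≈ 1.2906%

step 1 [0.5y] bond c/2=27/800: DF=(8019419/8000000 − 27/800·(0))/(1+27/800) = 9697/10000 ≈ 0.969700
step 2 [1y] zero: DF = P = 4757/5000 ≈ 0.951400
step 3 [1.5y] zero: DF = P = 9453/10000 ≈ 0.945300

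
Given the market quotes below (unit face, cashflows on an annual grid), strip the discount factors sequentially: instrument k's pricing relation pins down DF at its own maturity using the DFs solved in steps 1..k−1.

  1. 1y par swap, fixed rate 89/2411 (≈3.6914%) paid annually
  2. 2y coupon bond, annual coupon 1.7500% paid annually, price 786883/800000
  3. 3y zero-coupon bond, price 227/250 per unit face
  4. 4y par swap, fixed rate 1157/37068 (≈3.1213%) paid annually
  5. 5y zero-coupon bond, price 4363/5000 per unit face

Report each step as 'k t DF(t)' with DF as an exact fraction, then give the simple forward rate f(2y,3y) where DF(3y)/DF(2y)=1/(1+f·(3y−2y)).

1 1 2411/2500
2 2 9501/10000
3 3 227/250
4 4 8843/10000
5 5 4363/5000
f(2y,3y) = ((9501/10000)/(227/250) − 1)/(1) = 421/9080 ≈ 4.6366%

step 1 [1y] swap r/1=89/2411: DF=(1 − 89/2411·(0))/(1+89/2411) = 2411/2500 ≈ 0.964400
step 2 [2y] bond c/1=7/400: DF=(786883/800000 − 7/400·(0.964400))/(1+7/400) = 9501/10000 ≈ 0.950100
step 3 [3y] zero: DF = P = 227/250 ≈ 0.908000
step 4 [4y] swap r/1=1157/37068: DF=(1 − 1157/37068·(0.964400+0.950100+0.908000))/(1+1157/37068) = 8843/10000 ≈ 0.884300
step 5 [5y] zero: DF = P = 4363/5000 ≈ 0.872600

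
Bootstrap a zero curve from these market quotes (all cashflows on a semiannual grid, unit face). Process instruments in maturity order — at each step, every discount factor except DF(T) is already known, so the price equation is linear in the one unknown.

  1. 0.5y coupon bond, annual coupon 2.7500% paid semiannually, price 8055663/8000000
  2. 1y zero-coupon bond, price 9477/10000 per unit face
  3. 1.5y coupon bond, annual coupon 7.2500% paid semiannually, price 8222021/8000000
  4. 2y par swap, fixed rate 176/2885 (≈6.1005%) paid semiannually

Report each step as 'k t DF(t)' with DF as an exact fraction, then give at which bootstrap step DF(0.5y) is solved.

1 1/2 9933/10000
2 1 9477/10000
3 3/2 9239/10000
4 2 1107/1250
DF(0.5y) is solved at step 1

step 1 [0.5y] bond c/2=11/800: DF=(8055663/8000000 − 11/800·(0))/(1+11/800) = 9933/10000 ≈ 0.993300
step 2 [1y] zero: DF = P = 9477/10000 ≈ 0.947700
step 3 [1.5y] bond c/2=29/800: DF=(8222021/8000000 − 29/800·(0.993300+0.947700))/(1+29/800) = 9239/10000 ≈ 0.923900
step 4 [2y] swap r/2=88/2885: DF=(1 − 88/2885·(0.993300+0.947700+0.923900))/(1+88/2885) = 1107/1250 ≈ 0.885600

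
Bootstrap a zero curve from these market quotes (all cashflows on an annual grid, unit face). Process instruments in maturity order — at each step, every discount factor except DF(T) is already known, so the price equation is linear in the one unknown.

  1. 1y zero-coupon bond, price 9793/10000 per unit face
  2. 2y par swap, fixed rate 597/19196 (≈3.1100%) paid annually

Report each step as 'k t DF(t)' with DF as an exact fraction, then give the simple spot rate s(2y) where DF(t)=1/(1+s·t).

step 1 [1y] zero: DF = P = 9793/10000 ≈ 0.979300
step 2 [2y] swap r/1=597/19196: DF=(1 − 597/19196·(0.979300))/(1+597/19196) = 9403/10000 ≈ 0.940300

1 1 9793/10000
2 2 9403/10000
s(2y) = (1/(9403/10000) − 1)/(2) = 597/18806 ≈ 3.1745%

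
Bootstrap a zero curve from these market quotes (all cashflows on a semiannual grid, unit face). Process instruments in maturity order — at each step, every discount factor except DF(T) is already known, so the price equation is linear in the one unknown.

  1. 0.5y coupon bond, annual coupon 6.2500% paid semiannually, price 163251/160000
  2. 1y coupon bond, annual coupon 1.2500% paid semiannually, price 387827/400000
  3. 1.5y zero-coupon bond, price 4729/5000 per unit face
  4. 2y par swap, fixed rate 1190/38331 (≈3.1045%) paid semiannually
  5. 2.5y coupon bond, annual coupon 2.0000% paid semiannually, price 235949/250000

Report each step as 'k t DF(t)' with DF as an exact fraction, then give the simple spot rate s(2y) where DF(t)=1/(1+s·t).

step 1 [0.5y] bond c/2=1/32: DF=(163251/160000 − 1/32·(0))/(1+1/32) = 4947/5000 ≈ 0.989400
step 2 [1y] bond c/2=1/160: DF=(387827/400000 − 1/160·(0.989400))/(1+1/160) = 4787/5000 ≈ 0.957400
step 3 [1.5y] zero: DF = P = 4729/5000 ≈ 0.945800
step 4 [2y] swap r/2=595/38331: DF=(1 − 595/38331·(0.989400+0.957400+0.945800))/(1+595/38331) = 1881/2000 ≈ 0.940500
step 5 [2.5y] bond c/2=1/100: DF=(235949/250000 − 1/100·(0.989400+0.957400+0.945800+0.940500))/(1+1/100) = 1793/2000 ≈ 0.896500

1 1/2 4947/5000
2 1 4787/5000
3 3/2 4729/5000
4 2 1881/2000
5 5/2 1793/2000
s(2y) = (1/(1881/2000) − 1)/(2) = 119/3762 ≈ 3.1632%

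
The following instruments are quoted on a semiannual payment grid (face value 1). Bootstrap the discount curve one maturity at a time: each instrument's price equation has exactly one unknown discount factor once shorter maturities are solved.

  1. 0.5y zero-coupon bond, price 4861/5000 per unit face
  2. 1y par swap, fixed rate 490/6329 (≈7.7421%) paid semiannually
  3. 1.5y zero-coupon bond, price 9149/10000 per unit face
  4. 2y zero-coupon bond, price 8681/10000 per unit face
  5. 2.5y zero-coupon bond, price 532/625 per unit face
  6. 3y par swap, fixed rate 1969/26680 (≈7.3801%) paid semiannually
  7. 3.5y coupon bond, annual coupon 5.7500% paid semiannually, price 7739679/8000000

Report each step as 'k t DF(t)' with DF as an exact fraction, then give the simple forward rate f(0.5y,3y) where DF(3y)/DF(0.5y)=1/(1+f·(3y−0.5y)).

1 1/2 4861/5000
2 1 1853/2000
3 3/2 9149/10000
4 2 8681/10000
5 5/2 532/625
6 3 8031/10000
7 7/2 7913/10000
f(0.5y,3y) = ((4861/5000)/(8031/10000) − 1)/(5/2) = 3382/40155 ≈ 8.4224%

step 1 [0.5y] zero: DF = P = 4861/5000 ≈ 0.972200
step 2 [1y] swap r/2=245/6329: DF=(1 − 245/6329·(0.972200))/(1+245/6329) = 1853/2000 ≈ 0.926500
step 3 [1.5y] zero: DF = P = 9149/10000 ≈ 0.914900
step 4 [2y] zero: DF = P = 8681/10000 ≈ 0.868100
step 5 [2.5y] zero: DF = P = 532/625 ≈ 0.851200
step 6 [3y] swap r/2=1969/53360: DF=(1 − 1969/53360·(0.972200+0.926500+0.914900+0.868100+0.851200))/(1+1969/53360) = 8031/10000 ≈ 0.803100
step 7 [3.5y] bond c/2=23/800: DF=(7739679/8000000 − 23/800·(0.972200+0.926500+0.914900+0.868100+0.851200+0.803100))/(1+23/800) = 7913/10000 ≈ 0.791300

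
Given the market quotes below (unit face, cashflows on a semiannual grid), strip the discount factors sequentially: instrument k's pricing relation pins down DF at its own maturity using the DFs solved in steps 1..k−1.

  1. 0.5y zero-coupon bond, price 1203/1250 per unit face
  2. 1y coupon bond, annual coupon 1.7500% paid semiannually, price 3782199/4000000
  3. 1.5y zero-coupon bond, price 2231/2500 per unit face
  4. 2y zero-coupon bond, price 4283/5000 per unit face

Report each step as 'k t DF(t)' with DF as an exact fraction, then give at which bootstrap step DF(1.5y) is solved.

step 1 [0.5y] zero: DF = P = 1203/1250 ≈ 0.962400
step 2 [1y] bond c/2=7/800: DF=(3782199/4000000 − 7/800·(0.962400))/(1+7/800) = 929/1000 ≈ 0.929000
step 3 [1.5y] zero: DF = P = 2231/2500 ≈ 0.892400
step 4 [2y] zero: DF = P = 4283/5000 ≈ 0.856600

1 1/2 1203/1250
2 1 929/1000
3 3/2 2231/2500
4 2 4283/5000
DF(1.5y) is solved at step 3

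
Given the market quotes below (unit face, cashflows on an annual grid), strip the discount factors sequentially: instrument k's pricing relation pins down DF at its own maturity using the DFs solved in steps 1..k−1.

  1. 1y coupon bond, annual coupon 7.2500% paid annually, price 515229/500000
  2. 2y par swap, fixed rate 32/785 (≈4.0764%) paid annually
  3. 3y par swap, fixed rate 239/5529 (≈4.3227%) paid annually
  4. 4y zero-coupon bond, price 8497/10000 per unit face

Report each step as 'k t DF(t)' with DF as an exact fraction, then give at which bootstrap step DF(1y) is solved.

1 1 1201/1250
2 2 577/625
3 3 1761/2000
4 4 8497/10000
DF(1y) is solved at step 1

step 1 [1y] bond c/1=29/400: DF=(515229/500000 − 29/400·(0))/(1+29/400) = 1201/1250 ≈ 0.960800
step 2 [2y] swap r/1=32/785: DF=(1 − 32/785·(0.960800))/(1+32/785) = 577/625 ≈ 0.923200
step 3 [3y] swap r/1=239/5529: DF=(1 − 239/5529·(0.960800+0.923200))/(1+239/5529) = 1761/2000 ≈ 0.880500
step 4 [4y] zero: DF = P = 8497/10000 ≈ 0.849700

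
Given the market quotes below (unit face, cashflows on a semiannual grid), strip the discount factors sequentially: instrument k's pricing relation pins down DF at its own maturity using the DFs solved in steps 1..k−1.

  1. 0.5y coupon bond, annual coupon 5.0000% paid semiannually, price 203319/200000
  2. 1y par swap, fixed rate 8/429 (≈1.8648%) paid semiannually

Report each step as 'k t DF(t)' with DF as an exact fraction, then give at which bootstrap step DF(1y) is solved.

1 1/2 4959/5000
2 1 1227/1250
DF(1y) is solved at step 2

step 1 [0.5y] bond c/2=1/40: DF=(203319/200000 − 1/40·(0))/(1+1/40) = 4959/5000 ≈ 0.991800
step 2 [1y] swap r/2=4/429: DF=(1 − 4/429·(0.991800))/(1+4/429) = 1227/1250 ≈ 0.981600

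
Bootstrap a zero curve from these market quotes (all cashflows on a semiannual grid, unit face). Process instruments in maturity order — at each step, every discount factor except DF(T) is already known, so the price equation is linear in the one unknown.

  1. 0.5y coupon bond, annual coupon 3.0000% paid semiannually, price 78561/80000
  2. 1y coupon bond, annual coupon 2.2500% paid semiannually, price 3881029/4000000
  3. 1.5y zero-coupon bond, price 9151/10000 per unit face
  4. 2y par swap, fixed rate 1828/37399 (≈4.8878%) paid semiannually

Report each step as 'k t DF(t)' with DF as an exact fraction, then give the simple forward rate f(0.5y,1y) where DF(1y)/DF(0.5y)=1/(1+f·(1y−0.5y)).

1 1/2 387/400
2 1 9487/10000
3 3/2 9151/10000
4 2 4543/5000
f(0.5y,1y) = ((387/400)/(9487/10000) − 1)/(1/2) = 376/9487 ≈ 3.9633%

step 1 [0.5y] bond c/2=3/200: DF=(78561/80000 − 3/200·(0))/(1+3/200) = 387/400 ≈ 0.967500
step 2 [1y] bond c/2=9/800: DF=(3881029/4000000 − 9/800·(0.967500))/(1+9/800) = 9487/10000 ≈ 0.948700
step 3 [1.5y] zero: DF = P = 9151/10000 ≈ 0.915100
step 4 [2y] swap r/2=914/37399: DF=(1 − 914/37399·(0.967500+0.948700+0.915100))/(1+914/37399) = 4543/5000 ≈ 0.908600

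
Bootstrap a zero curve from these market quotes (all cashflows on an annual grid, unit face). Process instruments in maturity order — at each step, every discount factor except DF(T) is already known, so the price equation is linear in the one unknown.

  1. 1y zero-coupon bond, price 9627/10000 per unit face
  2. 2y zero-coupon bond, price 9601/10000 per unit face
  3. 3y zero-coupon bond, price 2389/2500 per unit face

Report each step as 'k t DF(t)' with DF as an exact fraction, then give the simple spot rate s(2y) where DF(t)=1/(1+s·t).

step 1 [1y] zero: DF = P = 9627/10000 ≈ 0.962700
step 2 [2y] zero: DF = P = 9601/10000 ≈ 0.960100
step 3 [3y] zero: DF = P = 2389/2500 ≈ 0.955600

1 1 9627/10000
2 2 9601/10000
3 3 2389/2500
s(2y) = (1/(9601/10000) − 1)/(2) = 399/19202 ≈ 2.0779%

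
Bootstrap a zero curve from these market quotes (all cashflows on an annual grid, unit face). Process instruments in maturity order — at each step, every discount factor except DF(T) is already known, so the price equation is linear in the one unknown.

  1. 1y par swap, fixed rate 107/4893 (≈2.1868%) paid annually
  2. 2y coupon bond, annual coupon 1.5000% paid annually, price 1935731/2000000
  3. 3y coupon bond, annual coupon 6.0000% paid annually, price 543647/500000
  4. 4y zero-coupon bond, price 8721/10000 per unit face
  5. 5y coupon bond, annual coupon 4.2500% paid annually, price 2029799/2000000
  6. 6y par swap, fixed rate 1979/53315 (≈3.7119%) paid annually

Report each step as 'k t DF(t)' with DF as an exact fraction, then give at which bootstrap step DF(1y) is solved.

1 1 4893/5000
2 2 9391/10000
3 3 2293/2500
4 4 8721/10000
5 5 514/625
6 6 8021/10000
DF(1y) is solved at step 1

step 1 [1y] swap r/1=107/4893: DF=(1 − 107/4893·(0))/(1+107/4893) = 4893/5000 ≈ 0.978600
step 2 [2y] bond c/1=3/200: DF=(1935731/2000000 − 3/200·(0.978600))/(1+3/200) = 9391/10000 ≈ 0.939100
step 3 [3y] bond c/1=3/50: DF=(543647/500000 − 3/50·(0.978600+0.939100))/(1+3/50) = 2293/2500 ≈ 0.917200
step 4 [4y] zero: DF = P = 8721/10000 ≈ 0.872100
step 5 [5y] bond c/1=17/400: DF=(2029799/2000000 − 17/400·(0.978600+0.939100+0.917200+0.872100))/(1+17/400) = 514/625 ≈ 0.822400
step 6 [6y] swap r/1=1979/53315: DF=(1 − 1979/53315·(0.978600+0.939100+0.917200+0.872100+0.822400))/(1+1979/53315) = 8021/10000 ≈ 0.802100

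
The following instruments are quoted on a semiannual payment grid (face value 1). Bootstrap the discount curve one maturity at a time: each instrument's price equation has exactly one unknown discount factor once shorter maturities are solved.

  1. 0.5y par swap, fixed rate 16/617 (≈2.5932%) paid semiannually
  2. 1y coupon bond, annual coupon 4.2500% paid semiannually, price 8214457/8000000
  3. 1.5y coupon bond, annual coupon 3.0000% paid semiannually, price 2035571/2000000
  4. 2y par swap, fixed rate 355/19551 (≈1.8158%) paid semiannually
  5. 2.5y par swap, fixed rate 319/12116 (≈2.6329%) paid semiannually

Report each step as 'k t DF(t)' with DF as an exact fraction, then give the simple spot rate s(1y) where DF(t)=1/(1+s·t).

1 1/2 617/625
2 1 9849/10000
3 3/2 1217/1250
4 2 1929/2000
5 5/2 4681/5000
s(1y) = (1/(9849/10000) − 1)/(1) = 151/9849 ≈ 1.5332%

step 1 [0.5y] swap r/2=8/617: DF=(1 − 8/617·(0))/(1+8/617) = 617/625 ≈ 0.987200
step 2 [1y] bond c/2=17/800: DF=(8214457/8000000 − 17/800·(0.987200))/(1+17/800) = 9849/10000 ≈ 0.984900
step 3 [1.5y] bond c/2=3/200: DF=(2035571/2000000 − 3/200·(0.987200+0.984900))/(1+3/200) = 1217/1250 ≈ 0.973600
step 4 [2y] swap r/2=355/39102: DF=(1 − 355/39102·(0.987200+0.984900+0.973600))/(1+355/39102) = 1929/2000 ≈ 0.964500
step 5 [2.5y] swap r/2=319/24232: DF=(1 − 319/24232·(0.987200+0.984900+0.973600+0.964500))/(1+319/24232) = 4681/5000 ≈ 0.936200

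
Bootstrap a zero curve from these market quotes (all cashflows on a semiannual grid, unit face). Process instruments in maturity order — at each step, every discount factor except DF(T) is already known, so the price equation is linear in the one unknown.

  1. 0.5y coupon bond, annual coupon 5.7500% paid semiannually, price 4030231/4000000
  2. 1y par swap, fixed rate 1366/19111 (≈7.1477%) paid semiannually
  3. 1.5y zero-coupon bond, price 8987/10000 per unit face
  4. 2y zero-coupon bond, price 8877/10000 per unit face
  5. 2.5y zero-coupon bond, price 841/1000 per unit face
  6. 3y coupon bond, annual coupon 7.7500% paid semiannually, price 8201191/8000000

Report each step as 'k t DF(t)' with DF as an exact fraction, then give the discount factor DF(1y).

step 1 [0.5y] bond c/2=23/800: DF=(4030231/4000000 − 23/800·(0))/(1+23/800) = 4897/5000 ≈ 0.979400
step 2 [1y] swap r/2=683/19111: DF=(1 − 683/19111·(0.979400))/(1+683/19111) = 9317/10000 ≈ 0.931700
step 3 [1.5y] zero: DF = P = 8987/10000 ≈ 0.898700
step 4 [2y] zero: DF = P = 8877/10000 ≈ 0.887700
step 5 [2.5y] zero: DF = P = 841/1000 ≈ 0.841000
step 6 [3y] bond c/2=31/800: DF=(8201191/8000000 − 31/800·(0.979400+0.931700+0.898700+0.887700+0.841000))/(1+31/800) = 511/625 ≈ 0.817600

1 1/2 4897/5000
2 1 9317/10000
3 3/2 8987/10000
4 2 8877/10000
5 5/2 841/1000
6 3 511/625
DF(1y) = 9317/10000 ≈ 0.931700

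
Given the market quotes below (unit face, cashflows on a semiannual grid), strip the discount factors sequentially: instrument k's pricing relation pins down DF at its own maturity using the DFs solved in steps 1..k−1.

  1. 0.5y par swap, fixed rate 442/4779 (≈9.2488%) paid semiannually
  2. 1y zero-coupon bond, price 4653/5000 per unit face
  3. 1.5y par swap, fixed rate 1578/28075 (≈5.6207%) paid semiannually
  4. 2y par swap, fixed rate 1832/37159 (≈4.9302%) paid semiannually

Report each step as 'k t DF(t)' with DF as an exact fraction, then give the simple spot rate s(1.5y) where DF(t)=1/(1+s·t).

1 1/2 4779/5000
2 1 4653/5000
3 3/2 9211/10000
4 2 2271/2500
s(1.5y) = (1/(9211/10000) − 1)/(3/2) = 526/9211 ≈ 5.7106%

step 1 [0.5y] swap r/2=221/4779: DF=(1 − 221/4779·(0))/(1+221/4779) = 4779/5000 ≈ 0.955800
step 2 [1y] zero: DF = P = 4653/5000 ≈ 0.930600
step 3 [1.5y] swap r/2=789/28075: DF=(1 − 789/28075·(0.955800+0.930600))/(1+789/28075) = 9211/10000 ≈ 0.921100
step 4 [2y] swap r/2=916/37159: DF=(1 − 916/37159·(0.955800+0.930600+0.921100))/(1+916/37159) = 2271/2500 ≈ 0.908400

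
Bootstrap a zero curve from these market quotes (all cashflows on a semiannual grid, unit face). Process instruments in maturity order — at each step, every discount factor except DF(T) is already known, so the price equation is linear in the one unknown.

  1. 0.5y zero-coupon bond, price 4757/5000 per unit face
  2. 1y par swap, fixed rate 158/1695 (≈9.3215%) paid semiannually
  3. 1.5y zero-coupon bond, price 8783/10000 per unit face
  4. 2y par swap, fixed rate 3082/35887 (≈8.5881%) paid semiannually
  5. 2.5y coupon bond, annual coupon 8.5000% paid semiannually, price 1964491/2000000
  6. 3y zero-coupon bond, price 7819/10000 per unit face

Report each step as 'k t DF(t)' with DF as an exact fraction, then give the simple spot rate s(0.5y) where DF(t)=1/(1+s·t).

1 1/2 4757/5000
2 1 9131/10000
3 3/2 8783/10000
4 2 8459/10000
5 5/2 7959/10000
6 3 7819/10000
s(0.5y) = (1/(4757/5000) − 1)/(1/2) = 486/4757 ≈ 10.2165%

step 1 [0.5y] zero: DF = P = 4757/5000 ≈ 0.951400
step 2 [1y] swap r/2=79/1695: DF=(1 − 79/1695·(0.951400))/(1+79/1695) = 9131/10000 ≈ 0.913100
step 3 [1.5y] zero: DF = P = 8783/10000 ≈ 0.878300
step 4 [2y] swap r/2=1541/35887: DF=(1 − 1541/35887·(0.951400+0.913100+0.878300))/(1+1541/35887) = 8459/10000 ≈ 0.845900
step 5 [2.5y] bond c/2=17/400: DF=(1964491/2000000 − 17/400·(0.951400+0.913100+0.878300+0.845900))/(1+17/400) = 7959/10000 ≈ 0.795900
step 6 [3y] zero: DF = P = 7819/10000 ≈ 0.781900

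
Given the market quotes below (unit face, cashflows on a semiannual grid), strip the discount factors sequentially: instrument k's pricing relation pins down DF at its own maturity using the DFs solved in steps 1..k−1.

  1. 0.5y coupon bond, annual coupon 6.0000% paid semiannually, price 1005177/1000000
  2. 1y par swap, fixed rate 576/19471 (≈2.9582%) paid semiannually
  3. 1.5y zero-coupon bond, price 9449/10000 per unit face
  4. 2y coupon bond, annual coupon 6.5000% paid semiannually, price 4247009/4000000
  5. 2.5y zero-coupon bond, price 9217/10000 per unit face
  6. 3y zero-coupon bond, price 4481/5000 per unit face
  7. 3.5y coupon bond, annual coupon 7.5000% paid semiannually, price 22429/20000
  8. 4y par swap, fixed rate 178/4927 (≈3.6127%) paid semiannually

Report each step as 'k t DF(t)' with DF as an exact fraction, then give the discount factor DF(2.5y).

step 1 [0.5y] bond c/2=3/100: DF=(1005177/1000000 − 3/100·(0))/(1+3/100) = 9759/10000 ≈ 0.975900
step 2 [1y] swap r/2=288/19471: DF=(1 − 288/19471·(0.975900))/(1+288/19471) = 607/625 ≈ 0.971200
step 3 [1.5y] zero: DF = P = 9449/10000 ≈ 0.944900
step 4 [2y] bond c/2=13/400: DF=(4247009/4000000 − 13/400·(0.975900+0.971200+0.944900))/(1+13/400) = 9373/10000 ≈ 0.937300
step 5 [2.5y] zero: DF = P = 9217/10000 ≈ 0.921700
step 6 [3y] zero: DF = P = 4481/5000 ≈ 0.896200
step 7 [3.5y] bond c/2=3/80: DF=(22429/20000 − 3/80·(0.975900+0.971200+0.944900+0.937300+0.921700+0.896200))/(1+3/80) = 548/625 ≈ 0.876800
step 8 [4y] swap r/2=89/4927: DF=(1 − 89/4927·(0.975900+0.971200+0.944900+0.937300+0.921700+0.896200+0.876800))/(1+89/4927) = 1733/2000 ≈ 0.866500

1 1/2 9759/10000
2 1 607/625
3 3/2 9449/10000
4 2 9373/10000
5 5/2 9217/10000
6 3 4481/5000
7 7/2 548/625
8 4 1733/2000
DF(2.5y) = 9217/10000 ≈ 0.921700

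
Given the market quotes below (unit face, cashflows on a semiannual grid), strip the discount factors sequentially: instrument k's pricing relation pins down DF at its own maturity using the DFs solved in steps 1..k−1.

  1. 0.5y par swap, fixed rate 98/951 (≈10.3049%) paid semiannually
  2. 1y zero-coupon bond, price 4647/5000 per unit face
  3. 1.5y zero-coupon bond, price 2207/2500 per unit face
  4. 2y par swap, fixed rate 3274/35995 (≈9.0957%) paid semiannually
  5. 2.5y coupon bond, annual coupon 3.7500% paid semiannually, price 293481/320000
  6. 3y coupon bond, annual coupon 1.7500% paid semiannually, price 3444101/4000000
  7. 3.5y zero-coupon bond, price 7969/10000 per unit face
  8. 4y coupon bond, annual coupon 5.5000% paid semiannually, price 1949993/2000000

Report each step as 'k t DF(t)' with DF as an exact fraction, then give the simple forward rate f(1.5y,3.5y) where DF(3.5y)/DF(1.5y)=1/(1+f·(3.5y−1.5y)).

step 1 [0.5y] swap r/2=49/951: DF=(1 − 49/951·(0))/(1+49/951) = 951/1000 ≈ 0.951000
step 2 [1y] zero: DF = P = 4647/5000 ≈ 0.929400
step 3 [1.5y] zero: DF = P = 2207/2500 ≈ 0.882800
step 4 [2y] swap r/2=1637/35995: DF=(1 − 1637/35995·(0.951000+0.929400+0.882800))/(1+1637/35995) = 8363/10000 ≈ 0.836300
step 5 [2.5y] bond c/2=3/160: DF=(293481/320000 − 3/160·(0.951000+0.929400+0.882800+0.836300))/(1+3/160) = 417/500 ≈ 0.834000
step 6 [3y] bond c/2=7/800: DF=(3444101/4000000 − 7/800·(0.951000+0.929400+0.882800+0.836300+0.834000))/(1+7/800) = 8151/10000 ≈ 0.815100
step 7 [3.5y] zero: DF = P = 7969/10000 ≈ 0.796900
step 8 [4y] bond c/2=11/400: DF=(1949993/2000000 − 11/400·(0.951000+0.929400+0.882800+0.836300+0.834000+0.815100+0.796900))/(1+11/400) = 7871/10000 ≈ 0.787100

1 1/2 951/1000
2 1 4647/5000
3 3/2 2207/2500
4 2 8363/10000
5 5/2 417/500
6 3 8151/10000
7 7/2 7969/10000
8 4 7871/10000
f(1.5y,3.5y) = ((2207/2500)/(7969/10000) − 1)/(2) = 859/15938 ≈ 5.3896%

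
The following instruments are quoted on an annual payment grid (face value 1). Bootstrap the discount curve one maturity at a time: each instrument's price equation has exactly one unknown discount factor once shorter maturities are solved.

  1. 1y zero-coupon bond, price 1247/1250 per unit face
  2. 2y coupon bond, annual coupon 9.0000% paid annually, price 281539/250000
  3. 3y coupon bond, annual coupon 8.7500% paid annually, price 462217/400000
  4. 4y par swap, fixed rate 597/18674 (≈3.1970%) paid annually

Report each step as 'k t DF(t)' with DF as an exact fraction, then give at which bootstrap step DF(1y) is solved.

1 1 1247/1250
2 2 2377/2500
3 3 4529/5000
4 4 4403/5000
DF(1y) is solved at step 1

step 1 [1y] zero: DF = P = 1247/1250 ≈ 0.997600
step 2 [2y] bond c/1=9/100: DF=(281539/250000 − 9/100·(0.997600))/(1+9/100) = 2377/2500 ≈ 0.950800
step 3 [3y] bond c/1=7/80: DF=(462217/400000 − 7/80·(0.997600+0.950800))/(1+7/80) = 4529/5000 ≈ 0.905800
step 4 [4y] swap r/1=597/18674: DF=(1 − 597/18674·(0.997600+0.950800+0.905800))/(1+597/18674) = 4403/5000 ≈ 0.880600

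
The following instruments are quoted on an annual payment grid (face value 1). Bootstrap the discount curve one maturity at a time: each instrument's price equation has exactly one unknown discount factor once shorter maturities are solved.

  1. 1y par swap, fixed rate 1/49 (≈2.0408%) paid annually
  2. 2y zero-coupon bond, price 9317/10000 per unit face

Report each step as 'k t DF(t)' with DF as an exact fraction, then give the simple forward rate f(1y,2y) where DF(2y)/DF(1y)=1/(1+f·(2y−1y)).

1 1 49/50
2 2 9317/10000
f(1y,2y) = ((49/50)/(9317/10000) − 1)/(1) = 69/1331 ≈ 5.1841%

step 1 [1y] swap r/1=1/49: DF=(1 − 1/49·(0))/(1+1/49) = 49/50 ≈ 0.980000
step 2 [2y] zero: DF = P = 9317/10000 ≈ 0.931700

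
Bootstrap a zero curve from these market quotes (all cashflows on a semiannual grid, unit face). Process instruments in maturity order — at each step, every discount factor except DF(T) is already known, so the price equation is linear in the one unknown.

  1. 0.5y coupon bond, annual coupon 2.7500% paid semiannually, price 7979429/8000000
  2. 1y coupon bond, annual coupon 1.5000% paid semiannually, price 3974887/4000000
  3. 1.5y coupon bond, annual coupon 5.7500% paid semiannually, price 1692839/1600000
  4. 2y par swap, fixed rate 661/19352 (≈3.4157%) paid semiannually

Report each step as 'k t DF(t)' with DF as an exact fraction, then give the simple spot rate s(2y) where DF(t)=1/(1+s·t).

1 1/2 9839/10000
2 1 979/1000
3 3/2 1217/1250
4 2 9339/10000
s(2y) = (1/(9339/10000) − 1)/(2) = 661/18678 ≈ 3.5389%

step 1 [0.5y] bond c/2=11/800: DF=(7979429/8000000 − 11/800·(0))/(1+11/800) = 9839/10000 ≈ 0.983900
step 2 [1y] bond c/2=3/400: DF=(3974887/4000000 − 3/400·(0.983900))/(1+3/400) = 979/1000 ≈ 0.979000
step 3 [1.5y] bond c/2=23/800: DF=(1692839/1600000 − 23/800·(0.983900+0.979000))/(1+23/800) = 1217/1250 ≈ 0.973600
step 4 [2y] swap r/2=661/38704: DF=(1 − 661/38704·(0.983900+0.979000+0.973600))/(1+661/38704) = 9339/10000 ≈ 0.933900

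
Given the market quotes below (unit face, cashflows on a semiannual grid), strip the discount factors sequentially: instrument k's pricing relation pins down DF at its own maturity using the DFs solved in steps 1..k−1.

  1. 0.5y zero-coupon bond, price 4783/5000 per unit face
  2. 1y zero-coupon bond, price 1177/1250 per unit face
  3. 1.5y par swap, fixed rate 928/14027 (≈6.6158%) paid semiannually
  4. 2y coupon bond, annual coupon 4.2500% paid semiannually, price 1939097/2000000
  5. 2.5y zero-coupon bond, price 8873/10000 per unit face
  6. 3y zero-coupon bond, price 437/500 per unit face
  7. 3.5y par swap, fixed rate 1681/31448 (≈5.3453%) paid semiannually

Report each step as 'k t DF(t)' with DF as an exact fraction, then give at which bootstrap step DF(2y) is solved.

1 1/2 4783/5000
2 1 1177/1250
3 3/2 567/625
4 2 891/1000
5 5/2 8873/10000
6 3 437/500
7 7/2 8319/10000
DF(2y) is solved at step 4

step 1 [0.5y] zero: DF = P = 4783/5000 ≈ 0.956600
step 2 [1y] zero: DF = P = 1177/1250 ≈ 0.941600
step 3 [1.5y] swap r/2=464/14027: DF=(1 − 464/14027·(0.956600+0.941600))/(1+464/14027) = 567/625 ≈ 0.907200
step 4 [2y] bond c/2=17/800: DF=(1939097/2000000 − 17/800·(0.956600+0.941600+0.907200))/(1+17/800) = 891/1000 ≈ 0.891000
step 5 [2.5y] zero: DF = P = 8873/10000 ≈ 0.887300
step 6 [3y] zero: DF = P = 437/500 ≈ 0.874000
step 7 [3.5y] swap r/2=1681/62896: DF=(1 − 1681/62896·(0.956600+0.941600+0.907200+0.891000+0.887300+0.874000))/(1+1681/62896) = 8319/10000 ≈ 0.831900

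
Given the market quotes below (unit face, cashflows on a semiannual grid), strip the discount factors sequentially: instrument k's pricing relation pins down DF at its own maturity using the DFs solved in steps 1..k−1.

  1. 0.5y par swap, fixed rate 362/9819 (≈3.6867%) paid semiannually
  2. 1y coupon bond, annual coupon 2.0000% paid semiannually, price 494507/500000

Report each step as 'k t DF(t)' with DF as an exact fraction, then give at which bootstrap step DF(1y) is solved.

1 1/2 9819/10000
2 1 1939/2000
DF(1y) is solved at step 2

step 1 [0.5y] swap r/2=181/9819: DF=(1 − 181/9819·(0))/(1+181/9819) = 9819/10000 ≈ 0.981900
step 2 [1y] bond c/2=1/100: DF=(494507/500000 − 1/100·(0.981900))/(1+1/100) = 1939/2000 ≈ 0.969500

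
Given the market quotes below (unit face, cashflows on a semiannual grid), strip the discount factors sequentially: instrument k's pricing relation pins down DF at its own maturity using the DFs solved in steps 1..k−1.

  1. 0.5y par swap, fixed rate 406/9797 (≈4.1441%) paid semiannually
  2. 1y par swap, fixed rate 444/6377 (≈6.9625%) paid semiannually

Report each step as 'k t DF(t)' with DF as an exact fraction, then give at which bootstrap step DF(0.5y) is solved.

1 1/2 9797/10000
2 1 4667/5000
DF(0.5y) is solved at step 1

step 1 [0.5y] swap r/2=203/9797: DF=(1 − 203/9797·(0))/(1+203/9797) = 9797/10000 ≈ 0.979700
step 2 [1y] swap r/2=222/6377: DF=(1 − 222/6377·(0.979700))/(1+222/6377) = 4667/5000 ≈ 0.933400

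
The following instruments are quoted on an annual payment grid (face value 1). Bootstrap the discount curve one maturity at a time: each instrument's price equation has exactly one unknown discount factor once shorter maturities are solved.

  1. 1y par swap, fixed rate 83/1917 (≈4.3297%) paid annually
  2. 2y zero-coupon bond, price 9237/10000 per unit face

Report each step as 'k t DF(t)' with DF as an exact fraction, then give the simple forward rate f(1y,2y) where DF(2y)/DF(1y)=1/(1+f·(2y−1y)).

1 1 1917/2000
2 2 9237/10000
f(1y,2y) = ((1917/2000)/(9237/10000) − 1)/(1) = 116/3079 ≈ 3.7675%

step 1 [1y] swap r/1=83/1917: DF=(1 − 83/1917·(0))/(1+83/1917) = 1917/2000 ≈ 0.958500
step 2 [2y] zero: DF = P = 9237/10000 ≈ 0.923700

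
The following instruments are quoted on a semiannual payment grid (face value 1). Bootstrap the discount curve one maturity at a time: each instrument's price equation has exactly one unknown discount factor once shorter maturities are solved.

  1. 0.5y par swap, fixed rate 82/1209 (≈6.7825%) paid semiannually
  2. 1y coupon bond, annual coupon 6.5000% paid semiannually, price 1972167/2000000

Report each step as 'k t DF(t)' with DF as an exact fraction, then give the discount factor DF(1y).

1 1/2 1209/1250
2 1 4623/5000
DF(1y) = 4623/5000 ≈ 0.924600

step 1 [0.5y] swap r/2=41/1209: DF=(1 − 41/1209·(0))/(1+41/1209) = 1209/1250 ≈ 0.967200
step 2 [1y] bond c/2=13/400: DF=(1972167/2000000 − 13/400·(0.967200))/(1+13/400) = 4623/5000 ≈ 0.924600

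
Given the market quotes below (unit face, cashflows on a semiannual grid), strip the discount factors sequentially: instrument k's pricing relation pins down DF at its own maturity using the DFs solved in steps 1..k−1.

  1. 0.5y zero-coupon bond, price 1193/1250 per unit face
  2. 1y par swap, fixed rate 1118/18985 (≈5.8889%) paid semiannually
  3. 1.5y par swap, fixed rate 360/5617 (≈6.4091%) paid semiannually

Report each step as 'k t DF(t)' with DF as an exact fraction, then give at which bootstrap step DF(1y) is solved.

1 1/2 1193/1250
2 1 9441/10000
3 3/2 91/100
DF(1y) is solved at step 2

step 1 [0.5y] zero: DF = P = 1193/1250 ≈ 0.954400
step 2 [1y] swap r/2=559/18985: DF=(1 − 559/18985·(0.954400))/(1+559/18985) = 9441/10000 ≈ 0.944100
step 3 [1.5y] swap r/2=180/5617: DF=(1 − 180/5617·(0.954400+0.944100))/(1+180/5617) = 91/100 ≈ 0.910000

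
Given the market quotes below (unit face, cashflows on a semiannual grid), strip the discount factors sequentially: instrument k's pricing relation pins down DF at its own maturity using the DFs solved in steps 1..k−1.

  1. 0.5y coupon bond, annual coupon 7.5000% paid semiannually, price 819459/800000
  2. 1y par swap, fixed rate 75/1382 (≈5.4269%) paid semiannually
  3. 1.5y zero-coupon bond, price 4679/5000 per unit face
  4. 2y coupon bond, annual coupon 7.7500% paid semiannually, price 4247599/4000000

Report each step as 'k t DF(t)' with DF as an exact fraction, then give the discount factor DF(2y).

step 1 [0.5y] bond c/2=3/80: DF=(819459/800000 − 3/80·(0))/(1+3/80) = 9873/10000 ≈ 0.987300
step 2 [1y] swap r/2=75/2764: DF=(1 − 75/2764·(0.987300))/(1+75/2764) = 379/400 ≈ 0.947500
step 3 [1.5y] zero: DF = P = 4679/5000 ≈ 0.935800
step 4 [2y] bond c/2=31/800: DF=(4247599/4000000 − 31/800·(0.987300+0.947500+0.935800))/(1+31/800) = 572/625 ≈ 0.915200

1 1/2 9873/10000
2 1 379/400
3 3/2 4679/5000
4 2 572/625
DF(2y) = 572/625 ≈ 0.915200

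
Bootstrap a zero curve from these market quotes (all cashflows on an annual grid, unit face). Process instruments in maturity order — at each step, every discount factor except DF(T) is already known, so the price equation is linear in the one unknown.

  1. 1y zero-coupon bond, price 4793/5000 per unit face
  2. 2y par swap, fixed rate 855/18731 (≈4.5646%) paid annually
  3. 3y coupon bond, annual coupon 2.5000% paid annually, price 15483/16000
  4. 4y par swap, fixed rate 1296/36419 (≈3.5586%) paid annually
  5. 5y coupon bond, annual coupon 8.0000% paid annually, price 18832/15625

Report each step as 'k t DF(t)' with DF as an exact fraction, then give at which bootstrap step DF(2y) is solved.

1 1 4793/5000
2 2 1829/2000
3 3 1123/1250
4 4 544/625
5 5 4231/5000
DF(2y) is solved at step 2

step 1 [1y] zero: DF = P = 4793/5000 ≈ 0.958600
step 2 [2y] swap r/1=855/18731: DF=(1 − 855/18731·(0.958600))/(1+855/18731) = 1829/2000 ≈ 0.914500
step 3 [3y] bond c/1=1/40: DF=(15483/16000 − 1/40·(0.958600+0.914500))/(1+1/40) = 1123/1250 ≈ 0.898400
step 4 [4y] swap r/1=1296/36419: DF=(1 − 1296/36419·(0.958600+0.914500+0.898400))/(1+1296/36419) = 544/625 ≈ 0.870400
step 5 [5y] bond c/1=2/25: DF=(18832/15625 − 2/25·(0.958600+0.914500+0.898400+0.870400))/(1+2/25) = 4231/5000 ≈ 0.846200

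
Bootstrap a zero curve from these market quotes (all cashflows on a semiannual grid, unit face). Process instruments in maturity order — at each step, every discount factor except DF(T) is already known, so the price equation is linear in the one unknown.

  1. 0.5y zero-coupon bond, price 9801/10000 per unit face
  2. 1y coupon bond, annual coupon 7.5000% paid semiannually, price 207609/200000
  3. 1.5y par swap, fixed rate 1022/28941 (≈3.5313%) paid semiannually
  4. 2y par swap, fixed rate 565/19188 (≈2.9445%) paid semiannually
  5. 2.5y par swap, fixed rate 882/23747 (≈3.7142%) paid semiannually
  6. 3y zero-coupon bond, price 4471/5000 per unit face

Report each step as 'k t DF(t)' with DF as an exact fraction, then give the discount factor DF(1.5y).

step 1 [0.5y] zero: DF = P = 9801/10000 ≈ 0.980100
step 2 [1y] bond c/2=3/80: DF=(207609/200000 − 3/80·(0.980100))/(1+3/80) = 9651/10000 ≈ 0.965100
step 3 [1.5y] swap r/2=511/28941: DF=(1 − 511/28941·(0.980100+0.965100))/(1+511/28941) = 9489/10000 ≈ 0.948900
step 4 [2y] swap r/2=565/38376: DF=(1 − 565/38376·(0.980100+0.965100+0.948900))/(1+565/38376) = 1887/2000 ≈ 0.943500
step 5 [2.5y] swap r/2=441/23747: DF=(1 − 441/23747·(0.980100+0.965100+0.948900+0.943500))/(1+441/23747) = 4559/5000 ≈ 0.911800
step 6 [3y] zero: DF = P = 4471/5000 ≈ 0.894200

1 1/2 9801/10000
2 1 9651/10000
3 3/2 9489/10000
4 2 1887/2000
5 5/2 4559/5000
6 3 4471/5000
DF(1.5y) = 9489/10000 ≈ 0.948900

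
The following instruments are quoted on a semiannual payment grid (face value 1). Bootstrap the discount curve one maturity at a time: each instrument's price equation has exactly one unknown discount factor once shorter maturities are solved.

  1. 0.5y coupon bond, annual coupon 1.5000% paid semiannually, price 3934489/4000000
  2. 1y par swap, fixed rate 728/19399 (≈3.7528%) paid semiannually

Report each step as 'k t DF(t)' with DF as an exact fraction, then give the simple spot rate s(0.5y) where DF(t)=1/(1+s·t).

step 1 [0.5y] bond c/2=3/400: DF=(3934489/4000000 − 3/400·(0))/(1+3/400) = 9763/10000 ≈ 0.976300
step 2 [1y] swap r/2=364/19399: DF=(1 − 364/19399·(0.976300))/(1+364/19399) = 2409/2500 ≈ 0.963600

1 1/2 9763/10000
2 1 2409/2500
s(0.5y) = (1/(9763/10000) − 1)/(1/2) = 474/9763 ≈ 4.8551%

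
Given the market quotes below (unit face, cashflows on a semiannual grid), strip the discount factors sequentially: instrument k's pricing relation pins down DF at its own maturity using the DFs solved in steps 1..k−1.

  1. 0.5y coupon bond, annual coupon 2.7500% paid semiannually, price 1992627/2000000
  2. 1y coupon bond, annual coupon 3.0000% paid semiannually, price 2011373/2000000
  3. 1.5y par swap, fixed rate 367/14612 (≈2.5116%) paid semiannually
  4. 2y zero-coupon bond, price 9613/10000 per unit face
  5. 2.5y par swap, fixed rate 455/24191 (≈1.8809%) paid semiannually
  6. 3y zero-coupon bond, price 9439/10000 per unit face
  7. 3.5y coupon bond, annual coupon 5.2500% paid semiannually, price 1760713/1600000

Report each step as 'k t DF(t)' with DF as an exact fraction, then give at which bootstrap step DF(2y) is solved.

1 1/2 2457/2500
2 1 9763/10000
3 3/2 9633/10000
4 2 9613/10000
5 5/2 1909/2000
6 3 9439/10000
7 7/2 2311/2500
DF(2y) is solved at step 4

step 1 [0.5y] bond c/2=11/800: DF=(1992627/2000000 − 11/800·(0))/(1+11/800) = 2457/2500 ≈ 0.982800
step 2 [1y] bond c/2=3/200: DF=(2011373/2000000 − 3/200·(0.982800))/(1+3/200) = 9763/10000 ≈ 0.976300
step 3 [1.5y] swap r/2=367/29224: DF=(1 − 367/29224·(0.982800+0.976300))/(1+367/29224) = 9633/10000 ≈ 0.963300
step 4 [2y] zero: DF = P = 9613/10000 ≈ 0.961300
step 5 [2.5y] swap r/2=455/48382: DF=(1 − 455/48382·(0.982800+0.976300+0.963300+0.961300))/(1+455/48382) = 1909/2000 ≈ 0.954500
step 6 [3y] zero: DF = P = 9439/10000 ≈ 0.943900
step 7 [3.5y] bond c/2=21/800: DF=(1760713/1600000 − 21/800·(0.982800+0.976300+0.963300+0.961300+0.954500+0.943900))/(1+21/800) = 2311/2500 ≈ 0.924400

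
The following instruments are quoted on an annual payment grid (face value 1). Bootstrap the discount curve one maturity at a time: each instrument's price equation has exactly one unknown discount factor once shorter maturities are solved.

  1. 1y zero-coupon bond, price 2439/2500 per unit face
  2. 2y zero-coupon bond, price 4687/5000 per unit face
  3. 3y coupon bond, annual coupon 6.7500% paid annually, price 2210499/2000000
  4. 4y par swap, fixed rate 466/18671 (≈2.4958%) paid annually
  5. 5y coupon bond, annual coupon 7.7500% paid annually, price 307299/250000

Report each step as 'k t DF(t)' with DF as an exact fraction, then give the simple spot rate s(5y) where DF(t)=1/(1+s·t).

1 1 2439/2500
2 2 4687/5000
3 3 1143/1250
4 4 2267/2500
5 5 4361/5000
s(5y) = (1/(4361/5000) − 1)/(5) = 639/21805 ≈ 2.9305%

step 1 [1y] zero: DF = P = 2439/2500 ≈ 0.975600
step 2 [2y] zero: DF = P = 4687/5000 ≈ 0.937400
step 3 [3y] bond c/1=27/400: DF=(2210499/2000000 − 27/400·(0.975600+0.937400))/(1+27/400) = 1143/1250 ≈ 0.914400
step 4 [4y] swap r/1=466/18671: DF=(1 − 466/18671·(0.975600+0.937400+0.914400))/(1+466/18671) = 2267/2500 ≈ 0.906800
step 5 [5y] bond c/1=31/400: DF=(307299/250000 − 31/400·(0.975600+0.937400+0.914400+0.906800))/(1+31/400) = 4361/5000 ≈ 0.872200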